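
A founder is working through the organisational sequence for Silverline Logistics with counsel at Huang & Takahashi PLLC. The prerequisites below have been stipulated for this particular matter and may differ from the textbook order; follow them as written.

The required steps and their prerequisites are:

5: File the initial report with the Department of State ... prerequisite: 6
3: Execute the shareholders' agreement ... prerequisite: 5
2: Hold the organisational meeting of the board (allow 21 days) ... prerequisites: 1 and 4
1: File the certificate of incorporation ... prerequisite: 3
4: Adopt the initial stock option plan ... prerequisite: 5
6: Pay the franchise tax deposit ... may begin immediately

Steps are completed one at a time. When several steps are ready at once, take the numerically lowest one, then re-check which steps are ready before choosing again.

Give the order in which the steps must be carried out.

6 → 5 → 3 → 1 → 4 → 2

6 has no prerequisites → 6 first.
5 is the only step now ready → 5.
3 and 4 are both available; 3 has the earlier label → 3.
Now 1 and 4 have their prerequisites met. 1 has the earlier label, so 1 next.
4 needed 5, now all done → 4.
2 needed 1 and 4, now all done → 2.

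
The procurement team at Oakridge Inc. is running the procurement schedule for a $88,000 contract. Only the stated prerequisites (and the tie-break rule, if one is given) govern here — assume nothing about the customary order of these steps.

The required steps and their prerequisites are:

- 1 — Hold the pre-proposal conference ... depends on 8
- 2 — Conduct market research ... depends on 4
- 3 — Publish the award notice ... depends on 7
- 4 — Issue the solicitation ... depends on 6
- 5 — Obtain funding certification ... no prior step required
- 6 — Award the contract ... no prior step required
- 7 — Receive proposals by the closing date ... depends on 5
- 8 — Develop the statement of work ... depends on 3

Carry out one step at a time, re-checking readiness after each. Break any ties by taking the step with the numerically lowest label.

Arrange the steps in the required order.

5 → 6 → 4 → 2 → 7 → 3 → 8 → 1

5 and 6 have no prerequisites; 5 has the earlier label, so 5 is first.
6 and 7 are both available; 6 has the earlier label → 6.
4 now also ready, so the ready set is {4, 7}; 4 has the earlier label → 4.
2 now also ready, so the ready set is {2, 7}; 2 has the earlier label → 2.
7 is the only step now ready → 7.
3 needed 7, now all done → 3.
8 is the only step now ready → 8.
1 is the only step now ready → 1.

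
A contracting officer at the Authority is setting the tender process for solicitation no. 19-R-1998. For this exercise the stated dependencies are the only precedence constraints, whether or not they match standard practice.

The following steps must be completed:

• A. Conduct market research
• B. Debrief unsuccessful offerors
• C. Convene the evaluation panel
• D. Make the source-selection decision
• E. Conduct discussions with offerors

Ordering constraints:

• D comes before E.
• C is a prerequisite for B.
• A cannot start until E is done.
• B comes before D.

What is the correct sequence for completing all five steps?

C, B, D, E, A

Only C has no prerequisites, so it is first.
Next only B has its prerequisites met → B.
Next only D has its prerequisites met → D.
E needed D, now all done → E.
Next only A has its prerequisites met → A.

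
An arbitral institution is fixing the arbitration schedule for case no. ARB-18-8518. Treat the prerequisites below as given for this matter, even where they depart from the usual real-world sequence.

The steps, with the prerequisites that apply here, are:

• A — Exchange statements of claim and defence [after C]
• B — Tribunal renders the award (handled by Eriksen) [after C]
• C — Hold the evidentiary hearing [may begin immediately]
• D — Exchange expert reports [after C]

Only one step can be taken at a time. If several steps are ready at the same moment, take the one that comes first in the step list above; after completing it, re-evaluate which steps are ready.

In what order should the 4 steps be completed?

C, A, B, D

C has no prerequisites → C first.
Now A, B and D have their prerequisites met. A is listed earlier, so A next.
Ready: B and D. B is listed earlier → B.
That leaves D as the only ready step → D.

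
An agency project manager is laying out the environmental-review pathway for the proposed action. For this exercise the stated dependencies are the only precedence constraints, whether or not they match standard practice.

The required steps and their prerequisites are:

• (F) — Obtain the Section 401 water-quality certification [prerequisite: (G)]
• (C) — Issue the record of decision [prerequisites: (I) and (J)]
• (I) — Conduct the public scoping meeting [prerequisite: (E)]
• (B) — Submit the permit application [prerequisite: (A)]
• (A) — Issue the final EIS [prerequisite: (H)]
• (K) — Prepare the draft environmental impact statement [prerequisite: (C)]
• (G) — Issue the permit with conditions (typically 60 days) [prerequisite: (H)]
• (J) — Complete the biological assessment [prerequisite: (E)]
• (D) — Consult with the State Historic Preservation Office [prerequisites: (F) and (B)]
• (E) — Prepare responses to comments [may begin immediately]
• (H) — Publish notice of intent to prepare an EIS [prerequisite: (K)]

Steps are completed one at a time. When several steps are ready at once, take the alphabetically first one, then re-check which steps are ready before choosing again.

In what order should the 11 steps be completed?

(E) is the only step with nothing outstanding, so it goes first.
Now (I) and (J) have their prerequisites met. (I) has the earlier label, so (I) next.
That leaves (J) as the only ready step → (J).
(C) needed (I) and (J), now all done → (C).
(K) needed (C), now all done → (K).
(H) needed (K), now all done → (H).
Ready: (A) and (G). (A) has the earlier label → (A).
(B) now also ready, so the ready set is {(B), (G)}; (B) has the earlier label → (B).
(G) needed (H), now all done → (G).
(F) is the only step now ready → (F).
That leaves (D) as the only ready step → (D).

(E) (I) (J) (C) (K) (H) (A) (B) (G) (F) (D)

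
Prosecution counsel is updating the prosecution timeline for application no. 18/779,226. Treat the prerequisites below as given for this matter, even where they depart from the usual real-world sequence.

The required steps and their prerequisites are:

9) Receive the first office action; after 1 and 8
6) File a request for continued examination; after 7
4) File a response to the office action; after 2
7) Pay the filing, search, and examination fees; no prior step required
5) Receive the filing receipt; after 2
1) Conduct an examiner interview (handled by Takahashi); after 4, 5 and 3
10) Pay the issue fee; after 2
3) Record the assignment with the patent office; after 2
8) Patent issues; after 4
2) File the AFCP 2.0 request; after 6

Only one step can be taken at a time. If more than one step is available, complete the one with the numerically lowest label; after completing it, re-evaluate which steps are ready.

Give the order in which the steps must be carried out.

7 → 6 → 2 → 3 → 4 → 5 → 1 → 8 → 9 → 10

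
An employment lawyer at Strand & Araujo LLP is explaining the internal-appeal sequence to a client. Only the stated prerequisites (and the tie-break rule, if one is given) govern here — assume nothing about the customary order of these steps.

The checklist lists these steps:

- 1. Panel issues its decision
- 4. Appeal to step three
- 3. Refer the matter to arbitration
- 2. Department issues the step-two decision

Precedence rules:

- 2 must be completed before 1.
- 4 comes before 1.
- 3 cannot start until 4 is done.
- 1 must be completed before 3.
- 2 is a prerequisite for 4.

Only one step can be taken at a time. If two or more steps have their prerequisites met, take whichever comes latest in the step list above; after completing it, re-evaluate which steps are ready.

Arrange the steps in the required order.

Only 2 has no prerequisites, so it is first.
4 is the only step now ready → 4.
Next only 1 has its prerequisites met → 1.
Next only 3 has its prerequisites met → 3.

2, 4, 1, 3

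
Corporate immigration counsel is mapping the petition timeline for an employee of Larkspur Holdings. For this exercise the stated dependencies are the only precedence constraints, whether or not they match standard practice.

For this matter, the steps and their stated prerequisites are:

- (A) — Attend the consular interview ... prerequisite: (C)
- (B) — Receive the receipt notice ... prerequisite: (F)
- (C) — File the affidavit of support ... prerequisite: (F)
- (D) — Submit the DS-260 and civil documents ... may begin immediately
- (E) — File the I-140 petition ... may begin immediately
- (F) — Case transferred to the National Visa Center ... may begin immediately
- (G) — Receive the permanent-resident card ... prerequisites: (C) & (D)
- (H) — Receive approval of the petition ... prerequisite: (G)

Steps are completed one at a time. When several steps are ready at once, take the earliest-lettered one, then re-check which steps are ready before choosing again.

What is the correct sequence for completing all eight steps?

(D) → (E) → (F) → (B) → (C) → (A) → (G) → (H)

Nothing is required for (D), (E) and (F). (D) has the earlier label → (D) first.
Ready: (E) and (F). (E) has the earlier label → (E).
Next only (F) has its prerequisites met → (F).
Ready: (B) and (C). (B) has the earlier label → (B).
(C) needed (F), now all done → (C).
Ready: (A) and (G). (A) has the earlier label → (A).
(G) needed (C) and (D), now all done → (G).
That leaves (H) as the only ready step → (H).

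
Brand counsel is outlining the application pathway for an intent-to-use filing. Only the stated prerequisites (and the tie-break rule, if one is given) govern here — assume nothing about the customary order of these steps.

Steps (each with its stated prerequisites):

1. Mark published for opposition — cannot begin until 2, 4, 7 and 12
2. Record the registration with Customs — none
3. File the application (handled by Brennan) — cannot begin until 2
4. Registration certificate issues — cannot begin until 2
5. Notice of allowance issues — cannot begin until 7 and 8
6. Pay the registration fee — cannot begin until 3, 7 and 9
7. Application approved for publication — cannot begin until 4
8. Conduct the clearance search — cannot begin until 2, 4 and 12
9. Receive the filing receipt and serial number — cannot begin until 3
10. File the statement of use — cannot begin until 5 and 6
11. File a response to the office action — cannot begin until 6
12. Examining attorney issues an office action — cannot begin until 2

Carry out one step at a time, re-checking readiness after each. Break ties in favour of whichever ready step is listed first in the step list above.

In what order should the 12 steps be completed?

2 is the only step with nothing outstanding, so it goes first.
Now 3, 4 and 12 have their prerequisites met. 3 is listed earlier, so 3 next.
9 now also ready, so the ready set is {4, 9, 12}; 4 is listed earlier → 4.
7 now also ready, so the ready set is {7, 9, 12}; 7 is listed earlier → 7.
9 and 12 are both available; 9 is listed earlier → 9.
Ready: 6 and 12. 6 is listed earlier → 6.
11 and 12 are both available; 11 is listed earlier → 11.
12 needed 2, now all done → 12.
Now 1 and 8 have their prerequisites met. 1 is listed earlier, so 1 next.
8 needed 2, 4 and 12, now all done → 8.
5 is the only step now ready → 5.
10 needed 5 and 6, now all done → 10.

2, 3, 4, 7, 9, 6, 11, 12, 1, 8, 5, 10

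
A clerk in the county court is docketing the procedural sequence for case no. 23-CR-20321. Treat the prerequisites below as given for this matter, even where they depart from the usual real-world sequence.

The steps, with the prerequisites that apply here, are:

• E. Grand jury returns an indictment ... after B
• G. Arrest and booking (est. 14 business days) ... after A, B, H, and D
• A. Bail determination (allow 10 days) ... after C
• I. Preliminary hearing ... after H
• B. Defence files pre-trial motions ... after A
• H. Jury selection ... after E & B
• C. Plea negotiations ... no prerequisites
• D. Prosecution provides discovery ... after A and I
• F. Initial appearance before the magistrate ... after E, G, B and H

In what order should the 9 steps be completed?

C A B E H I D G F

C has no prerequisites → C first.
Next only A has its prerequisites met → A.
That leaves B as the only ready step → B.
E needed B, now all done → E.
H needed E and B, now all done → H.
I is the only step now ready → I.
D needed A and I, now all done → D.
That leaves G as the only ready step → G.
Next only F has its prerequisites met → F.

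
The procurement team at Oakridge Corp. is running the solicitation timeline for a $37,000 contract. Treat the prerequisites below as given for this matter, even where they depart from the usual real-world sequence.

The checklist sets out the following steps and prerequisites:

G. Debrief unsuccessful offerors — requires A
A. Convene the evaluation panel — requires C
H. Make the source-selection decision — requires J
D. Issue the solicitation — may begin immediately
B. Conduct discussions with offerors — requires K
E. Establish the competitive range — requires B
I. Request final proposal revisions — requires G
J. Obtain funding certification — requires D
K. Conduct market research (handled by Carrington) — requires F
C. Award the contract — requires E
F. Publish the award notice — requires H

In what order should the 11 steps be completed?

D J H F K B E C A G I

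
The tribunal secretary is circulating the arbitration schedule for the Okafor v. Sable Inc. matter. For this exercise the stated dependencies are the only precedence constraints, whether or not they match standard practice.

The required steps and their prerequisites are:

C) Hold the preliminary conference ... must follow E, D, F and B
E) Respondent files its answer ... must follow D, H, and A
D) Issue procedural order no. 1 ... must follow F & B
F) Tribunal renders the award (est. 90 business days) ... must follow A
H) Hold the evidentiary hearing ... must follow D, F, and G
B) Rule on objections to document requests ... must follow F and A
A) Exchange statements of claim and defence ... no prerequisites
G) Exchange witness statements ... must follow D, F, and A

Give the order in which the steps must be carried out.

A has no prerequisites → A first.
F needed A, now all done → F.
B needed F and A, now all done → B.
D needed F and B, now all done → D.
G needed D, F and A, now all done → G.
H needed D, F and G, now all done → H.
E needed D, H and A, now all done → E.
C needed E, D, F and B, now all done → C.

A → F → B → D → G → H → E → C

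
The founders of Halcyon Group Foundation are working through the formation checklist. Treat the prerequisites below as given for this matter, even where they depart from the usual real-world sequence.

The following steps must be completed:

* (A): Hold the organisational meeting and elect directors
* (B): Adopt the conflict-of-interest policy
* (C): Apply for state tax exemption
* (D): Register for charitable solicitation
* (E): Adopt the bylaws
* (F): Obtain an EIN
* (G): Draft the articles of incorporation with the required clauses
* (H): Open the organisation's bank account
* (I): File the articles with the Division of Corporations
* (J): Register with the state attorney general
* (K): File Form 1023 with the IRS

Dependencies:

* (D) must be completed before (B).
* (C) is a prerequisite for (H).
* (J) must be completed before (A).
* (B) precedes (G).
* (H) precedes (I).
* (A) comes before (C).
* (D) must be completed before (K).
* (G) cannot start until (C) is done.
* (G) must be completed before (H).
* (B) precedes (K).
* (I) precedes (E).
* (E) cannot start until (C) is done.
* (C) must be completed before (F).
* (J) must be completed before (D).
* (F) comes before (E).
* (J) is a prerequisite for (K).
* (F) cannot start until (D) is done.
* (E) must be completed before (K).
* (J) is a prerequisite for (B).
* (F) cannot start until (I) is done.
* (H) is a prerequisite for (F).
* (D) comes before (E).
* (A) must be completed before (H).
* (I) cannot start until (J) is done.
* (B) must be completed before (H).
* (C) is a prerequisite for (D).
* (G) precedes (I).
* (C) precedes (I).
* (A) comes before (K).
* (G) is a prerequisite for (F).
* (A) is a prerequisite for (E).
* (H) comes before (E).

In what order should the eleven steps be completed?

(J) is the only step with nothing outstanding, so it goes first.
That leaves (A) as the only ready step → (A).
(C) is the only step now ready → (C).
(D) needed (C) and (J), now all done → (D).
(B) needed (D) and (J), now all done → (B).
(G) is the only step now ready → (G).
(H) needed (A), (B), (C) and (G), now all done → (H).
(I) needed (C), (G), (H) and (J), now all done → (I).
Next only (F) has its prerequisites met → (F).
(E) needed (A), (C), (D), (F), (H) and (I), now all done → (E).
(K) needed (A), (B), (D), (E) and (J), now all done → (K).

(J), (A), (C), (D), (B), (G), (H), (I), (F), (E), (K)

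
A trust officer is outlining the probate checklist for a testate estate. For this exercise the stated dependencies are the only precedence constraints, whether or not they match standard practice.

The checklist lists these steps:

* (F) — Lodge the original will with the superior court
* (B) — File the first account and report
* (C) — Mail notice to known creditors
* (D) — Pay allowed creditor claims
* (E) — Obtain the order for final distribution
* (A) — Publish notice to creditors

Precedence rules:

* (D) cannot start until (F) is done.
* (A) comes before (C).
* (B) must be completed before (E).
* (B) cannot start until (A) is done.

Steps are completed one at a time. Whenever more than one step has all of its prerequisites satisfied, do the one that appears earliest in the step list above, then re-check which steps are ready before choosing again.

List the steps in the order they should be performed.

(F) (D) (A) (B) (C) (E)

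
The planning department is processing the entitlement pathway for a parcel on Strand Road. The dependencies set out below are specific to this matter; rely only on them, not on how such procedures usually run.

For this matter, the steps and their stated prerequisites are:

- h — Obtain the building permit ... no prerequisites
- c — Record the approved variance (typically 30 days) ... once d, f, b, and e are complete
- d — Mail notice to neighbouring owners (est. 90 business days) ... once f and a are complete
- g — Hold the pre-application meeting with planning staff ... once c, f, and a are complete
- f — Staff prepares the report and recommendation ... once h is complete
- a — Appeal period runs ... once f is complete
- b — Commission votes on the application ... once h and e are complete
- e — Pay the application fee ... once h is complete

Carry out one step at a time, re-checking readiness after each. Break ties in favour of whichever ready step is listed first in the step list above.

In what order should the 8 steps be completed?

h, f, a, d, e, b, c, g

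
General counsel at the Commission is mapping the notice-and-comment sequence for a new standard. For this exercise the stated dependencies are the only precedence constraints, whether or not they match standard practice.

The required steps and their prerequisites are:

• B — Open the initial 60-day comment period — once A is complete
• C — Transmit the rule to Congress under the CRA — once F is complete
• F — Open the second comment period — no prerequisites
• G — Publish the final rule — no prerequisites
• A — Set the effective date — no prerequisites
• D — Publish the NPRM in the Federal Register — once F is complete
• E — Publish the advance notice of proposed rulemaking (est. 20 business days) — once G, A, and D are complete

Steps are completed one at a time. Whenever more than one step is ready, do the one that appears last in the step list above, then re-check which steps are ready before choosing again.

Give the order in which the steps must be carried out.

A, G, F, D, E, C, B

Nothing is required for A, G and F. A is listed later → A first.
Now G, F and B have their prerequisites met. G is listed later, so G next.
Now F and B have their prerequisites met. F is listed later, so F next.
D and C now also ready, so the ready set is {D, C, B}; D is listed later → D.
Ready: E, C and B. E is listed later → E.
Ready: C and B. C is listed later → C.
B needed A, now all done → B.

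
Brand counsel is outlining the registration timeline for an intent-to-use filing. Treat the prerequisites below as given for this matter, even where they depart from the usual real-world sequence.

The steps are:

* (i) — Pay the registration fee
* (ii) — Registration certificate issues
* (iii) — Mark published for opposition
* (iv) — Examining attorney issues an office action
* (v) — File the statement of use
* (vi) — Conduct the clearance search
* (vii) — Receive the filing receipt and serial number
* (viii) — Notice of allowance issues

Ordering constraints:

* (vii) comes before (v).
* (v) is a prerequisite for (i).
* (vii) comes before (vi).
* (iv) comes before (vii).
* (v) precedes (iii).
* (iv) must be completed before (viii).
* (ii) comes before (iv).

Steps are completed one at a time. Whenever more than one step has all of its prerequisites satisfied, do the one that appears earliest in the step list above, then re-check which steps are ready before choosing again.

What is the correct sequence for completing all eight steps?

Only (ii) has no prerequisites, so it is first.
That leaves (iv) as the only ready step → (iv).
Ready: (vii) and (viii). (vii) is listed earlier → (vii).
(v) and (vi) now also ready, so the ready set is {(v), (vi), (viii)}; (v) is listed earlier → (v).
(i) and (iii) now also ready, so the ready set is {(i), (iii), (vi), (viii)}; (i) is listed earlier → (i).
(iii), (vi) and (viii) are all available; (iii) is listed earlier → (iii).
Ready: (vi) and (viii). (vi) is listed earlier → (vi).
(viii) needed (iv), now all done → (viii).

(ii), (iv), (vii), (v), (i), (iii), (vi), (viii)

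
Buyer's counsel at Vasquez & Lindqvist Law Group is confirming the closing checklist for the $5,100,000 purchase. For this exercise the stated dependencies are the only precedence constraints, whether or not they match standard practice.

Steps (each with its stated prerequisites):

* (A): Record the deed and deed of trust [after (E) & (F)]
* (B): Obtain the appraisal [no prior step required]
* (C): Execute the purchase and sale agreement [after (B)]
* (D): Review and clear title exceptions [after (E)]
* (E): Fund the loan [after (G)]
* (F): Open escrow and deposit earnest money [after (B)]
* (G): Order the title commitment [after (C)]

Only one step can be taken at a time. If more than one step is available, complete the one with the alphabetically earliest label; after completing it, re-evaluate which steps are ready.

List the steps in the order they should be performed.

(B) is the only step with nothing outstanding, so it goes first.
Now (C) and (F) have their prerequisites met. (C) has the earlier label, so (C) next.
Now (F) and (G) have their prerequisites met. (F) has the earlier label, so (F) next.
(G) needed (C), now all done → (G).
(E) needed (G), now all done → (E).
Ready: (A) and (D). (A) has the earlier label → (A).
That leaves (D) as the only ready step → (D).

(B) (C) (F) (G) (E) (A) (D)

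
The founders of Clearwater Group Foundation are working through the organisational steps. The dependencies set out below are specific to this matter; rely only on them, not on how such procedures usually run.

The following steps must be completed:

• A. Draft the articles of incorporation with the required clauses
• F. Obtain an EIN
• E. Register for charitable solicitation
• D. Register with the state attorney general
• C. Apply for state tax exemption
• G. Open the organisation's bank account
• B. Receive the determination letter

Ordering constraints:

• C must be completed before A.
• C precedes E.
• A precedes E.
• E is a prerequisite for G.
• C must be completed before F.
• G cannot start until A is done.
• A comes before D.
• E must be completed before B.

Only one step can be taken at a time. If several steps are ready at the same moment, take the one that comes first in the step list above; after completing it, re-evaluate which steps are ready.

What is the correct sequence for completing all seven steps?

C, A, F, E, D, G, B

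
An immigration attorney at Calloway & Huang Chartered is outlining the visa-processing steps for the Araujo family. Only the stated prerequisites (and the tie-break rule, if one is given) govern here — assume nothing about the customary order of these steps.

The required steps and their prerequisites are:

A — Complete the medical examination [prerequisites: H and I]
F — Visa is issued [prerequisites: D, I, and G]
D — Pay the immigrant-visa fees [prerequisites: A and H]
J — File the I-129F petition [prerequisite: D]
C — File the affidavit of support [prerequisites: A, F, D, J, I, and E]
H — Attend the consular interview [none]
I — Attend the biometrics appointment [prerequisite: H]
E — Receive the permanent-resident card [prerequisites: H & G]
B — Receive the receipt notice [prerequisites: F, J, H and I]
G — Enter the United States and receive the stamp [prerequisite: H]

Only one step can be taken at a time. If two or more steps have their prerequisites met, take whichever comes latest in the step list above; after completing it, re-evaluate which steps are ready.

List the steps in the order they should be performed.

Only H has no prerequisites, so it is first.
Ready: G and I. G is listed later → G.
E now also ready, so the ready set is {E, I}; E is listed later → E.
I needed H, now all done → I.
A is the only step now ready → A.
That leaves D as the only ready step → D.
Ready: J and F. J is listed later → J.
Next only F has its prerequisites met → F.
B and C are both available; B is listed later → B.
That leaves C as the only ready step → C.

H → G → E → I → A → D → J → F → B → C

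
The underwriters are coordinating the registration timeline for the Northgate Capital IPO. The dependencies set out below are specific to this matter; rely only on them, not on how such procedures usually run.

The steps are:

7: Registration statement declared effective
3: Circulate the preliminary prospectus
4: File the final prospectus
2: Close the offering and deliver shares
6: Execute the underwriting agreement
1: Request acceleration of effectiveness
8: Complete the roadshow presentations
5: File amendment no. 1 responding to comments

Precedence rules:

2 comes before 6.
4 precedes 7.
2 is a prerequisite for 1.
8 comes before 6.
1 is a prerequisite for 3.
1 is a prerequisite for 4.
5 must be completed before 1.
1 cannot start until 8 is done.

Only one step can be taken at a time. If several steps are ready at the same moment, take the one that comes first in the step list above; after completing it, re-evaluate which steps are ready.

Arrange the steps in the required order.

Nothing is required for 2, 8 and 5. 2 is listed earlier → 2 first.
8 and 5 are both available; 8 is listed earlier → 8.
6 and 5 are both available; 6 is listed earlier → 6.
That leaves 5 as the only ready step → 5.
1 needed 2, 8 and 5, now all done → 1.
Ready: 3 and 4. 3 is listed earlier → 3.
4 is the only step now ready → 4.
7 needed 4, now all done → 7.

2, 8, 6, 5, 1, 3, 4, 7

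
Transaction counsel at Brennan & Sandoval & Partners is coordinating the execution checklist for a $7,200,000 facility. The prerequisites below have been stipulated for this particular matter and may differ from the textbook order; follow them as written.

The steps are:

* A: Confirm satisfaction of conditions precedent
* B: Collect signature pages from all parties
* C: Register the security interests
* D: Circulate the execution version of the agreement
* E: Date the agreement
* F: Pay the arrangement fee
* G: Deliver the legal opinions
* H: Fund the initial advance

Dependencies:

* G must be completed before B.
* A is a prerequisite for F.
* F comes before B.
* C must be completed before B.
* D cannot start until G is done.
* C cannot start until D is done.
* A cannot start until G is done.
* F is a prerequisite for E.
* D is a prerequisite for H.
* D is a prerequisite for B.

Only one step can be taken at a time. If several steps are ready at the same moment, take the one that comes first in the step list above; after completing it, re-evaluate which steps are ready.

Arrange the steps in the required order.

G → A → D → C → F → B → E → H

G has no prerequisites → G first.
A and D are both available; A is listed earlier → A.
F now also ready, so the ready set is {D, F}; D is listed earlier → D.
C and H now also ready, so the ready set is {C, F, H}; C is listed earlier → C.
F and H are both available; F is listed earlier → F.
B, E and H are all available; B is listed earlier → B.
E and H are both available; E is listed earlier → E.
H needed D, now all done → H.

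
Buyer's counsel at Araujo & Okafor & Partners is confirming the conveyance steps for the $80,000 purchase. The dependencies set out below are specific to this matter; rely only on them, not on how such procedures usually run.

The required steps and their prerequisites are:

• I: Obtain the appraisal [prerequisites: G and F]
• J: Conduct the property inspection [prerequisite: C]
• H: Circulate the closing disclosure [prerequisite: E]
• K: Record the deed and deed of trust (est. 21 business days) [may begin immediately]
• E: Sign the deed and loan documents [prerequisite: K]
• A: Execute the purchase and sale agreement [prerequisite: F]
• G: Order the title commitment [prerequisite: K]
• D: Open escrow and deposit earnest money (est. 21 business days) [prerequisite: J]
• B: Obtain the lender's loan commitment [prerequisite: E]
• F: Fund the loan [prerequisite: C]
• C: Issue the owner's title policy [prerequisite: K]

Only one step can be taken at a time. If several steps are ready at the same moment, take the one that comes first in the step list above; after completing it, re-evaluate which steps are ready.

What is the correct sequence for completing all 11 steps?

Only K has no prerequisites, so it is first.
Ready: E, G and C. E is listed earlier → E.
H and B now also ready, so the ready set is {H, G, B, C}; H is listed earlier → H.
Ready: G, B and C. G is listed earlier → G.
Ready: B and C. B is listed earlier → B.
That leaves C as the only ready step → C.
Ready: J and F. J is listed earlier → J.
Now D and F have their prerequisites met. D is listed earlier, so D next.
F needed C, now all done → F.
Now I and A have their prerequisites met. I is listed earlier, so I next.
A is the only step now ready → A.

K E H G B C J D F I A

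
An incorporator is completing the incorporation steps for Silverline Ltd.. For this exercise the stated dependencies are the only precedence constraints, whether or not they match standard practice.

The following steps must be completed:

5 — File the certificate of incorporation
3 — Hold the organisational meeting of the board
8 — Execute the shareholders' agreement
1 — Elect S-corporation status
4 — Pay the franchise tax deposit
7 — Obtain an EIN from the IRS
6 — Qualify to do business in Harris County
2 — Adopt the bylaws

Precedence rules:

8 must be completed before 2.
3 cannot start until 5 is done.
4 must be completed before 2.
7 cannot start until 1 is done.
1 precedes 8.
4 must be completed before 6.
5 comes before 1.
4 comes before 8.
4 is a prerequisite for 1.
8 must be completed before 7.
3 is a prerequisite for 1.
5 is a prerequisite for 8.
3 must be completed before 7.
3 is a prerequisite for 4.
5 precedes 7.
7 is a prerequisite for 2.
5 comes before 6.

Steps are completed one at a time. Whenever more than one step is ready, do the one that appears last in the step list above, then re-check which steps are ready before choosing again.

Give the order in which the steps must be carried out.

5, 3, 4, 6, 1, 8, 7, 2

5 is the only step with nothing outstanding, so it goes first.
3 is the only step now ready → 3.
4 is the only step now ready → 4.
6 and 1 are both available; 6 is listed later → 6.
1 is the only step now ready → 1.
That leaves 8 as the only ready step → 8.
7 needed 1, 8, 3 and 5, now all done → 7.
2 is the only step now ready → 2.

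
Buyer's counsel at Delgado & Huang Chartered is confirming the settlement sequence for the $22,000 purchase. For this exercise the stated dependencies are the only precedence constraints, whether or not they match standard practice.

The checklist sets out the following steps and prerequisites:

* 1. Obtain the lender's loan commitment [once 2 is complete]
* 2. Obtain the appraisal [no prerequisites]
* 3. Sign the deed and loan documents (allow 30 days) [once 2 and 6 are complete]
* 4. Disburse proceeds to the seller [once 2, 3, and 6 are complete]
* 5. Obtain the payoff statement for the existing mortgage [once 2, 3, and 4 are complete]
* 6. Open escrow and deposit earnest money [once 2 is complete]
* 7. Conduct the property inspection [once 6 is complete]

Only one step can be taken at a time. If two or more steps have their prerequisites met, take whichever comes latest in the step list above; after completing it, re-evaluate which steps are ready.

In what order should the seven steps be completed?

2 is the only step with nothing outstanding, so it goes first.
Now 6 and 1 have their prerequisites met. 6 is listed later, so 6 next.
7 and 3 now also ready, so the ready set is {7, 3, 1}; 7 is listed later → 7.
3 and 1 are both available; 3 is listed later → 3.
Now 4 and 1 have their prerequisites met. 4 is listed later, so 4 next.
5 now also ready, so the ready set is {5, 1}; 5 is listed later → 5.
That leaves 1 as the only ready step → 1.

2, 6, 7, 3, 4, 5, 1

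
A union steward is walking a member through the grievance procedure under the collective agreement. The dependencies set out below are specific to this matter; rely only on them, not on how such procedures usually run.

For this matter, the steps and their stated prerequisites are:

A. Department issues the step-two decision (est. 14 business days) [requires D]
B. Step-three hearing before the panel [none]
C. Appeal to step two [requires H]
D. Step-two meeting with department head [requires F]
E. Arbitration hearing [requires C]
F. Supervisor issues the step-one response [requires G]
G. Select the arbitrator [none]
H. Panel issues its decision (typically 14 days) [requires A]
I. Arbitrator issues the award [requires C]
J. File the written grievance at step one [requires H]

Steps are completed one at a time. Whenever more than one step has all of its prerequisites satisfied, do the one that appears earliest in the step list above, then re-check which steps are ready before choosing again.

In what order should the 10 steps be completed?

Nothing is required for B and G. B is listed earlier → B first.
Next only G has its prerequisites met → G.
F needed G, now all done → F.
D is the only step now ready → D.
A needed D, now all done → A.
That leaves H as the only ready step → H.
C and J are both available; C is listed earlier → C.
E and I now also ready, so the ready set is {E, I, J}; E is listed earlier → E.
Now I and J have their prerequisites met. I is listed earlier, so I next.
J needed H, now all done → J.

B → G → F → D → A → H → C → E → I → J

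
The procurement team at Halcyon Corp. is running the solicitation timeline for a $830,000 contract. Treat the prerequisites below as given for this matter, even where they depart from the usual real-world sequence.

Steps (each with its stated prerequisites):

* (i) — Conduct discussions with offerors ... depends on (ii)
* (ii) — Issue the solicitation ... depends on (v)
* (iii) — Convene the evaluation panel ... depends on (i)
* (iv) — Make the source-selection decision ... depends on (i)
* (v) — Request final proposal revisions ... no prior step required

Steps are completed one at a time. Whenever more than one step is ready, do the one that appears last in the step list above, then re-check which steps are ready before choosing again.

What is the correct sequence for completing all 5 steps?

(v) (ii) (i) (iv) (iii)

Only (v) has no prerequisites, so it is first.
(ii) needed (v), now all done → (ii).
(i) needed (ii), now all done → (i).
Ready: (iv) and (iii). (iv) is listed later → (iv).
(iii) is the only step now ready → (iii).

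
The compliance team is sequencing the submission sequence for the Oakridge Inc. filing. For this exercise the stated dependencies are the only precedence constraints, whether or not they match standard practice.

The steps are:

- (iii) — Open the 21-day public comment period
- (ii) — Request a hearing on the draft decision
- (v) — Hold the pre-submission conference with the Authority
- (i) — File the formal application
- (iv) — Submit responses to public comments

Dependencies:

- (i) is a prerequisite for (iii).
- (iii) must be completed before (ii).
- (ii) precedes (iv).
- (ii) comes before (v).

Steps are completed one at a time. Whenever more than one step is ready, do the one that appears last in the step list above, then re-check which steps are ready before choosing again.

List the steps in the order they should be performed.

(i) (iii) (ii) (iv) (v)

Only (i) has no prerequisites, so it is first.
(iii) needed (i), now all done → (iii).
That leaves (ii) as the only ready step → (ii).
(iv) and (v) are both available; (iv) is listed later → (iv).
(v) needed (ii), now all done → (v).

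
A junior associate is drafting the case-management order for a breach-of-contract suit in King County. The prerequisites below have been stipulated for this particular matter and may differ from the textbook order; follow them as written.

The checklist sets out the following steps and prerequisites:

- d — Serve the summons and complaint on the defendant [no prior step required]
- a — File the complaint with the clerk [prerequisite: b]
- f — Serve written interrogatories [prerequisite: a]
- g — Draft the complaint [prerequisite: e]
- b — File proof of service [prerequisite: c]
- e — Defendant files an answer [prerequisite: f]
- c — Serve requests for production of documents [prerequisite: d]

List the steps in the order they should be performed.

d, c, b, a, f, e, g

d has no prerequisites → d first.
That leaves c as the only ready step → c.
That leaves b as the only ready step → b.
a needed b, now all done → a.
Next only f has its prerequisites met → f.
That leaves e as the only ready step → e.
g needed e, now all done → g.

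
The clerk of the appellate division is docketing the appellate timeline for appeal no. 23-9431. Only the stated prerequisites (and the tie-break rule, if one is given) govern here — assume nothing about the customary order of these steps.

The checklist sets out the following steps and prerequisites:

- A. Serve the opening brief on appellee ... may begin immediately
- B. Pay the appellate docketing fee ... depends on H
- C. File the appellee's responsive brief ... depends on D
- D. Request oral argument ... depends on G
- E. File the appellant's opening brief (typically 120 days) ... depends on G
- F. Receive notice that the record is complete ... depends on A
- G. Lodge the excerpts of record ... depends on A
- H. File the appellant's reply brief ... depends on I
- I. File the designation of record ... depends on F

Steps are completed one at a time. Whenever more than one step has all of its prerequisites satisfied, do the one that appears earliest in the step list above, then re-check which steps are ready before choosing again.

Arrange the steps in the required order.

A is the only step with nothing outstanding, so it goes first.
F and G are both available; F is listed earlier → F.
I now also ready, so the ready set is {G, I}; G is listed earlier → G.
Now D, E and I have their prerequisites met. D is listed earlier, so D next.
Now C, E and I have their prerequisites met. C is listed earlier, so C next.
Ready: E and I. E is listed earlier → E.
That leaves I as the only ready step → I.
That leaves H as the only ready step → H.
B is the only step now ready → B.

A F G D C E I H B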